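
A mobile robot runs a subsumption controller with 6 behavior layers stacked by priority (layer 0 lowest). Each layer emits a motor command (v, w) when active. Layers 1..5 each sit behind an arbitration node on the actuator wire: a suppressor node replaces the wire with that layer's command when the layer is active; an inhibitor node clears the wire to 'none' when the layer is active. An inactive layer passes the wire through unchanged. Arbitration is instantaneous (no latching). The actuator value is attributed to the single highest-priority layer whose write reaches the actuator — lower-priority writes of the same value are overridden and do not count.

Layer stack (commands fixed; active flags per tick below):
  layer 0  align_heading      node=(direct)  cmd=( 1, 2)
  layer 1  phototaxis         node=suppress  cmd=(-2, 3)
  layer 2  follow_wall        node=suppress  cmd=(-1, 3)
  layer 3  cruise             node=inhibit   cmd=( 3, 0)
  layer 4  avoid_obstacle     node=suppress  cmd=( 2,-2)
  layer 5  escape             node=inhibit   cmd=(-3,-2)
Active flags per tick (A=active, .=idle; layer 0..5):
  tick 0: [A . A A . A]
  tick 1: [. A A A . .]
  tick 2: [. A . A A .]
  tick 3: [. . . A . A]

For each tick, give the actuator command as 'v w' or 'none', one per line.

none
none
2 -2
none

tick 0:
  [0] align_heading on; wire := (1, 2)
  [1] phototaxis off; pass (1, 2)
  [2] follow_wall on (suppress); wire := (-1, 3)
  [3] cruise on (inhibit); wire := none
  [4] avoid_obstacle off; pass none
  [5] escape on (inhibit); wire := none
  output none
tick 1:
  [0] align_heading off; wire := none
  [1] phototaxis on (suppress); wire := (-2, 3)
  [2] follow_wall on (suppress); wire := (-1, 3)
  [3] cruise on (inhibit); wire := none
  [4] avoid_obstacle off; pass none
  [5] escape off; pass none
  output none
tick 2:
  [0] align_heading off; wire := none
  [1] phototaxis on (suppress); wire := (-2, 3)
  [2] follow_wall off; pass (-2, 3)
  [3] cruise on (inhibit); wire := none
  [4] avoid_obstacle on (suppress); wire := (2, -2)
  [5] escape off; pass (2, -2)
  output (2, -2)
tick 3:
  [0] align_heading off; wire := none
  [1] phototaxis off; pass none
  [2] follow_wall off; pass none
  [3] cruise on (inhibit); wire := none
  [4] avoid_obstacle off; pass none
  [5] escape on (inhibit); wire := none
  output none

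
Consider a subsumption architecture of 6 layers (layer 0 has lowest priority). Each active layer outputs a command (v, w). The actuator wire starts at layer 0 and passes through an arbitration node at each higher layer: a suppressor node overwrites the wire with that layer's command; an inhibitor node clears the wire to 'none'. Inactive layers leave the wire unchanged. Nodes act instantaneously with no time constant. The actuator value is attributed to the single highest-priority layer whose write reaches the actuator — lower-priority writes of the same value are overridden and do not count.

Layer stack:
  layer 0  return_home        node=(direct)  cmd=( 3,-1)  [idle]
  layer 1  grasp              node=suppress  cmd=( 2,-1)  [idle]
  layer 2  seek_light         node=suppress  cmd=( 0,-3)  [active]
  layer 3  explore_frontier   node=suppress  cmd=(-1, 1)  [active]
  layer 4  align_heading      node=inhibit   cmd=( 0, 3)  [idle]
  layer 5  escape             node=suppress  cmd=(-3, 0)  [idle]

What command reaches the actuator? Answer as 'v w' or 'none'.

-1 1

L0 return_home: idle → wire = none
L1 grasp: idle → wire stays none
L2 seek_light: active, suppressor → wire = (0, -3)
L3 explore_frontier: active, suppressor → wire = (-1, 1)
L4 align_heading: idle → wire stays (-1, 1)
L5 escape: idle → wire stays (-1, 1)
actuator = (-1, 1)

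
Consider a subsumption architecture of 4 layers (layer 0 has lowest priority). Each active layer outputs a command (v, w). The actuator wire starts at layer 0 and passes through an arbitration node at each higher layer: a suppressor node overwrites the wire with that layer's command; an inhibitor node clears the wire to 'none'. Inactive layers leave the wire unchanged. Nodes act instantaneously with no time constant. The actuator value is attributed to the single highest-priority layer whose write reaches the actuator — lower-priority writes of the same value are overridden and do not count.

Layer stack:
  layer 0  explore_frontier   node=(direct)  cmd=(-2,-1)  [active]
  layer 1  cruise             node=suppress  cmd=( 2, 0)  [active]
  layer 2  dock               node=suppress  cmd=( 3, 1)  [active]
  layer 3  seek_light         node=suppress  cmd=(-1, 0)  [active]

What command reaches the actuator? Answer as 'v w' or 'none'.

-1 0

[0] explore_frontier on; wire := (-2, -1)
[1] cruise on (suppress); wire := (2, 0)
[2] dock on (suppress); wire := (3, 1)
[3] seek_light on (suppress); wire := (-1, 0)
output (-1, 0)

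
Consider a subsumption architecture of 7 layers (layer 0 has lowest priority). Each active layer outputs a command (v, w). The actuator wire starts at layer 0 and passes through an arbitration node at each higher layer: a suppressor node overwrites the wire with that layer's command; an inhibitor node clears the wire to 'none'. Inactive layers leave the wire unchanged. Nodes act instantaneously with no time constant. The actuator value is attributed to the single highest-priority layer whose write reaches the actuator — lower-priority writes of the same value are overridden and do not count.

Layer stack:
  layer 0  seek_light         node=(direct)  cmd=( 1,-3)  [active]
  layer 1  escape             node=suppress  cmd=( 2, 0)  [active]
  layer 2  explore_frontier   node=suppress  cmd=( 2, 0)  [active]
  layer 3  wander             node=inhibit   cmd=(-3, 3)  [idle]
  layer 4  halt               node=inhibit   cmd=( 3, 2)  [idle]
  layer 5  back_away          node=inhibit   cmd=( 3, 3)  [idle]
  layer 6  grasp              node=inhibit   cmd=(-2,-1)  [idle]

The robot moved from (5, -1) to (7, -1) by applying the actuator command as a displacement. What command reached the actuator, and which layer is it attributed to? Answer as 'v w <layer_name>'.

2 0 explore_frontier

displacement = (7, -1) − (5, -1) = (2, 0)
L0 seek_light: active, feeds wire = (1, -3)
L1 escape: active, suppressor → wire = (2, 0)
L2 explore_frontier: active, suppressor → wire = (2, 0)
L3 wander: idle → wire stays (2, 0)
L4 halt: idle → wire stays (2, 0)
L5 back_away: idle → wire stays (2, 0)
L6 grasp: idle → wire stays (2, 0)
actuator = (2, 0) — from layer 2 (explore_frontier)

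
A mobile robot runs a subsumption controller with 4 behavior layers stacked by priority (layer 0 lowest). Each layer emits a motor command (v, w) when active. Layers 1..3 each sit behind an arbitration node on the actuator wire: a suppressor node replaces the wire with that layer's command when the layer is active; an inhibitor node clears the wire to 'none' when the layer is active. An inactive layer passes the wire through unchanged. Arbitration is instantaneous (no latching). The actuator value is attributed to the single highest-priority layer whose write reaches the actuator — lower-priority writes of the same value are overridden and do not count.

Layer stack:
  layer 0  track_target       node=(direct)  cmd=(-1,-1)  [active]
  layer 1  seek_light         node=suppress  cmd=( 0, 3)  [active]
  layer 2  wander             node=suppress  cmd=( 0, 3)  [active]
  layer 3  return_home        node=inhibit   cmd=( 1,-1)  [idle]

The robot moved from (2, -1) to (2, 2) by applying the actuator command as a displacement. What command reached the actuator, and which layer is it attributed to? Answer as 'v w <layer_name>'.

0 3 wander

displacement = (2, 2) − (2, -1) = (0, 3)
[0] track_target on; wire := (-1, -1)
[1] seek_light on (suppress); wire := (0, 3)
[2] wander on (suppress); wire := (0, 3)
[3] return_home off; pass (0, 3)
output (0, 3) — from layer 2 (wander)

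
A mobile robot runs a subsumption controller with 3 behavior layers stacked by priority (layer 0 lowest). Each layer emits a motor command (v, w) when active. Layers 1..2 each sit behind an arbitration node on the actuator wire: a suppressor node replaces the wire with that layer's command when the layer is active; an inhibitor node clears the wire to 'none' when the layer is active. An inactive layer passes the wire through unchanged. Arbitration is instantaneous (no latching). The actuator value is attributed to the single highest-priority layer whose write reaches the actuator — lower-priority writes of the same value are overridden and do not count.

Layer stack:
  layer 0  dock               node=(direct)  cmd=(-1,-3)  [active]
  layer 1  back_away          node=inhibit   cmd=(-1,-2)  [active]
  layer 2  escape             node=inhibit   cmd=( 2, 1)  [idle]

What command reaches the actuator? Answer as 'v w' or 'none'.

none

L0 dock: active, feeds wire = (-1, -3)
L1 back_away: active, inhibitor → wire = none
L2 escape: idle → wire stays none
actuator = none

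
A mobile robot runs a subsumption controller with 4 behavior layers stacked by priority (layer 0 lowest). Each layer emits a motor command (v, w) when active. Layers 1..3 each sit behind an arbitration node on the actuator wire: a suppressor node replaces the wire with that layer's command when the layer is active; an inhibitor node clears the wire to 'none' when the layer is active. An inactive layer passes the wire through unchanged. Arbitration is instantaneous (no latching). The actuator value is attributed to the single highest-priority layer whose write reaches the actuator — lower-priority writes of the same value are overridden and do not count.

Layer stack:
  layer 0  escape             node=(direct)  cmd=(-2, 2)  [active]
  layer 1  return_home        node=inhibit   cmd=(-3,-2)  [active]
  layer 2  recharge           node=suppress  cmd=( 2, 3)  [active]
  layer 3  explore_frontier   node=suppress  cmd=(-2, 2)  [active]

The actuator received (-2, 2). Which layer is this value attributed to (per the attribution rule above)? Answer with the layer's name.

explore_frontier

layer 0 (escape) active — direct: (-2, 2)
layer 1 (return_home) active — inhibits: none
layer 2 (recharge) active — suppresses: (2, 3)
layer 3 (explore_frontier) active — suppresses: (-2, 2)
→ actuator (-2, 2)
last writer: layer 3 = explore_frontier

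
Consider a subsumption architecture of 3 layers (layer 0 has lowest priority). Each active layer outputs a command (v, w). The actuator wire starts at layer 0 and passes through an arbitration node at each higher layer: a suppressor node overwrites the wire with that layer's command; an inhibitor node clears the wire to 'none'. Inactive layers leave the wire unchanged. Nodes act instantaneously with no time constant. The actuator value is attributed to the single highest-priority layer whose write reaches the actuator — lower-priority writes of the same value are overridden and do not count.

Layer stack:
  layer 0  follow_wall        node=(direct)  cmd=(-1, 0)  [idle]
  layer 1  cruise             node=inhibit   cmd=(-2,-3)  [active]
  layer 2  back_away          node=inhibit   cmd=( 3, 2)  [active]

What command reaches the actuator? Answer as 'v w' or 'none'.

none

layer 0 (follow_wall) idle — none
layer 1 (cruise) active — inhibits: none
layer 2 (back_away) active — inhibits: none
→ actuator none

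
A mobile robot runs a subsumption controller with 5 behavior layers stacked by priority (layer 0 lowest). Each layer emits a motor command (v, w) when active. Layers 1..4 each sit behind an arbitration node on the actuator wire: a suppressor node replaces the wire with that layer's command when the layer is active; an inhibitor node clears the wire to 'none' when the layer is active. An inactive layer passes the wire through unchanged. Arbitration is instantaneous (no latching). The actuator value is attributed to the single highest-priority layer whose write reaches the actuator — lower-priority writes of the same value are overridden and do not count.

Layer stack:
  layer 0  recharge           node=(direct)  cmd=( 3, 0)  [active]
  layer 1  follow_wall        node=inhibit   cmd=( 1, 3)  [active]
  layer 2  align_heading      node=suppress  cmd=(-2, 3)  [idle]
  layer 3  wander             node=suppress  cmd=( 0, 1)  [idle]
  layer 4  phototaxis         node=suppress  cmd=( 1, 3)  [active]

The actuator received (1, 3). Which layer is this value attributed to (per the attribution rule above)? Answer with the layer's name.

[0] recharge on; wire := (3, 0)
[1] follow_wall on (inhibit); wire := none
[2] align_heading off; pass none
[3] wander off; pass none
[4] phototaxis on (suppress); wire := (1, 3)
output (1, 3)
last writer: layer 4 = phototaxis

phototaxis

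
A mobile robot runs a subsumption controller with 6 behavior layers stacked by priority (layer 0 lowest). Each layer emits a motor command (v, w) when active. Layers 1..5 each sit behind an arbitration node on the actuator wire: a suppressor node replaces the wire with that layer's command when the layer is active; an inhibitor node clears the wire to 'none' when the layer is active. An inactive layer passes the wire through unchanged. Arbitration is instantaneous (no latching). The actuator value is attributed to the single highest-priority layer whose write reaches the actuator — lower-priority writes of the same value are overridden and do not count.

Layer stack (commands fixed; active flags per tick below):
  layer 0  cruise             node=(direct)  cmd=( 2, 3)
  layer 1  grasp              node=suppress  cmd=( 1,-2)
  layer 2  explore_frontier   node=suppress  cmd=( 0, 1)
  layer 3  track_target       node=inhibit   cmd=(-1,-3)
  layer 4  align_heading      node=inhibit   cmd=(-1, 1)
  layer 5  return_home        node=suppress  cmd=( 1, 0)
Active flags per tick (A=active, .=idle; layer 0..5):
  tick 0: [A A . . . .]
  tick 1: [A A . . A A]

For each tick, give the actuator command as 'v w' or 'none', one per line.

1 -2
1 0

tick 0:
  L0 cruise: active, feeds wire = (2, 3)
  L1 grasp: active, suppressor → wire = (1, -2)
  L2 explore_frontier: idle → wire stays (1, -2)
  L3 track_target: idle → wire stays (1, -2)
  L4 align_heading: idle → wire stays (1, -2)
  L5 return_home: idle → wire stays (1, -2)
  actuator = (1, -2)
tick 1:
  L0 cruise: active, feeds wire = (2, 3)
  L1 grasp: active, suppressor → wire = (1, -2)
  L2 explore_frontier: idle → wire stays (1, -2)
  L3 track_target: idle → wire stays (1, -2)
  L4 align_heading: active, inhibitor → wire = none
  L5 return_home: active, suppressor → wire = (1, 0)
  actuator = (1, 0)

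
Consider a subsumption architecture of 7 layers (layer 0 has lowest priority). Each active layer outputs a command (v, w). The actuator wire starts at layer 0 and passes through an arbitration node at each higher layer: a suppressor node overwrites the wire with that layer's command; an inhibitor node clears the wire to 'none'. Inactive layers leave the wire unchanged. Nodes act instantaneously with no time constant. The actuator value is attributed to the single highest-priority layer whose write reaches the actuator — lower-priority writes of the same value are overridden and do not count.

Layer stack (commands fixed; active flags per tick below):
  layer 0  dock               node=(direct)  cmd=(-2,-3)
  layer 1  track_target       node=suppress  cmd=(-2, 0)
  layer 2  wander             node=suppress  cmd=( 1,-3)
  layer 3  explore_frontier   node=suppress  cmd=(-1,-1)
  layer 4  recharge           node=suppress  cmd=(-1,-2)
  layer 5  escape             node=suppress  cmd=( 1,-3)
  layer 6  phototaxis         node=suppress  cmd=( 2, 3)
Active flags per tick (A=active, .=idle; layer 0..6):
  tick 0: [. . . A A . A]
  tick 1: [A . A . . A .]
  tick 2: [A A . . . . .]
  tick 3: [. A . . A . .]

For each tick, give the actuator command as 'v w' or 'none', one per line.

tick 0:
  layer 0 (dock) idle — none
  layer 1 (track_target) idle — unchanged: none
  layer 2 (wander) idle — unchanged: none
  layer 3 (explore_frontier) active — suppresses: (-1, -1)
  layer 4 (recharge) active — suppresses: (-1, -2)
  layer 5 (escape) idle — unchanged: (-1, -2)
  layer 6 (phototaxis) active — suppresses: (2, 3)
  → actuator (2, 3)
tick 1:
  layer 0 (dock) active — direct: (-2, -3)
  layer 1 (track_target) idle — unchanged: (-2, -3)
  layer 2 (wander) active — suppresses: (1, -3)
  layer 3 (explore_frontier) idle — unchanged: (1, -3)
  layer 4 (recharge) idle — unchanged: (1, -3)
  layer 5 (escape) active — suppresses: (1, -3)
  layer 6 (phototaxis) idle — unchanged: (1, -3)
  → actuator (1, -3)
tick 2:
  layer 0 (dock) active — direct: (-2, -3)
  layer 1 (track_target) active — suppresses: (-2, 0)
  layer 2 (wander) idle — unchanged: (-2, 0)
  layer 3 (explore_frontier) idle — unchanged: (-2, 0)
  layer 4 (recharge) idle — unchanged: (-2, 0)
  layer 5 (escape) idle — unchanged: (-2, 0)
  layer 6 (phototaxis) idle — unchanged: (-2, 0)
  → actuator (-2, 0)
tick 3:
  layer 0 (dock) idle — none
  layer 1 (track_target) active — suppresses: (-2, 0)
  layer 2 (wander) idle — unchanged: (-2, 0)
  layer 3 (explore_frontier) idle — unchanged: (-2, 0)
  layer 4 (recharge) active — suppresses: (-1, -2)
  layer 5 (escape) idle — unchanged: (-1, -2)
  layer 6 (phototaxis) idle — unchanged: (-1, -2)
  → actuator (-1, -2)

2 3
1 -3
-2 0
-1 -2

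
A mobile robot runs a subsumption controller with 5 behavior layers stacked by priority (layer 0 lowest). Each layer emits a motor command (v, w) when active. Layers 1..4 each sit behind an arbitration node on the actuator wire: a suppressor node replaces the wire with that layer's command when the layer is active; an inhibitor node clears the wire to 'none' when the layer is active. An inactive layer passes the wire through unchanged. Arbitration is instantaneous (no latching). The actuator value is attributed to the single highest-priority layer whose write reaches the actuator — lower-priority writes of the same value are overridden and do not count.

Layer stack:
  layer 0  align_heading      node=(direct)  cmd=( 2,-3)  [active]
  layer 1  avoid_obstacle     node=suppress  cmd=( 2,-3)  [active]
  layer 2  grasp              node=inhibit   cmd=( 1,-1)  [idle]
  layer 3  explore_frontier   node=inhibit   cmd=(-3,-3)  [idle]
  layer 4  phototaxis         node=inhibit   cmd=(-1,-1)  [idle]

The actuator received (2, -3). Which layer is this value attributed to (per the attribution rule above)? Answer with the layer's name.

[0] align_heading on; wire := (2, -3)
[1] avoid_obstacle on (suppress); wire := (2, -3)
[2] grasp off; pass (2, -3)
[3] explore_frontier off; pass (2, -3)
[4] phototaxis off; pass (2, -3)
output (2, -3)
last writer: layer 1 = avoid_obstacle

avoid_obstacle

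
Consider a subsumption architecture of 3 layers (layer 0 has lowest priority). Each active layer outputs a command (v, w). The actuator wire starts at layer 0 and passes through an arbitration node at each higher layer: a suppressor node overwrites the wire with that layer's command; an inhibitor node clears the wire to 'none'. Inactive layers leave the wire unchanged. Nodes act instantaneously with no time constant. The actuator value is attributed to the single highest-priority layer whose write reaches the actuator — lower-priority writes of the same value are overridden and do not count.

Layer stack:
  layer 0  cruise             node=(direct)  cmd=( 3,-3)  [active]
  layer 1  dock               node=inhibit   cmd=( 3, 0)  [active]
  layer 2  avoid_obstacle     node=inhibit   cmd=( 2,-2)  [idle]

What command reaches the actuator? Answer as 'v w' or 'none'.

none

L0 cruise: active, feeds wire = (3, -3)
L1 dock: active, inhibitor → wire = none
L2 avoid_obstacle: idle → wire stays none
actuator = none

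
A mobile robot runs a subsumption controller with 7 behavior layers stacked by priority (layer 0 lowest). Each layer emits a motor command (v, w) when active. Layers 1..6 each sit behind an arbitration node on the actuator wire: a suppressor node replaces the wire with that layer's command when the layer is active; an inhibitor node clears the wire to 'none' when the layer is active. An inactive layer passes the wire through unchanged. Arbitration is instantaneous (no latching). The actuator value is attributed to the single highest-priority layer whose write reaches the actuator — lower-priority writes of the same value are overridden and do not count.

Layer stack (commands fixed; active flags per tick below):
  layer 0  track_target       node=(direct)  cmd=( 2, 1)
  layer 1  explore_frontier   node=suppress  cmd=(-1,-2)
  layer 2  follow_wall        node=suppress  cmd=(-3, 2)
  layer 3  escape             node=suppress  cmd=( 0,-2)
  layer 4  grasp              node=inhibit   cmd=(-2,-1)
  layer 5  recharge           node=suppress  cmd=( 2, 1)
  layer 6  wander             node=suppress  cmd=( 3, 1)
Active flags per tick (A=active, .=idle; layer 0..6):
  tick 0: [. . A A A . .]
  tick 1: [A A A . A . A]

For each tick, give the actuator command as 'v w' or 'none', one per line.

none
3 1

tick 0:
  layer 0 (track_target) idle — none
  layer 1 (explore_frontier) idle — unchanged: none
  layer 2 (follow_wall) active — suppresses: (-3, 2)
  layer 3 (escape) active — suppresses: (0, -2)
  layer 4 (grasp) active — inhibits: none
  layer 5 (recharge) idle — unchanged: none
  layer 6 (wander) idle — unchanged: none
  → actuator none
tick 1:
  layer 0 (track_target) active — direct: (2, 1)
  layer 1 (explore_frontier) active — suppresses: (-1, -2)
  layer 2 (follow_wall) active — suppresses: (-3, 2)
  layer 3 (escape) idle — unchanged: (-3, 2)
  layer 4 (grasp) active — inhibits: none
  layer 5 (recharge) idle — unchanged: none
  layer 6 (wander) active — suppresses: (3, 1)
  → actuator (3, 1)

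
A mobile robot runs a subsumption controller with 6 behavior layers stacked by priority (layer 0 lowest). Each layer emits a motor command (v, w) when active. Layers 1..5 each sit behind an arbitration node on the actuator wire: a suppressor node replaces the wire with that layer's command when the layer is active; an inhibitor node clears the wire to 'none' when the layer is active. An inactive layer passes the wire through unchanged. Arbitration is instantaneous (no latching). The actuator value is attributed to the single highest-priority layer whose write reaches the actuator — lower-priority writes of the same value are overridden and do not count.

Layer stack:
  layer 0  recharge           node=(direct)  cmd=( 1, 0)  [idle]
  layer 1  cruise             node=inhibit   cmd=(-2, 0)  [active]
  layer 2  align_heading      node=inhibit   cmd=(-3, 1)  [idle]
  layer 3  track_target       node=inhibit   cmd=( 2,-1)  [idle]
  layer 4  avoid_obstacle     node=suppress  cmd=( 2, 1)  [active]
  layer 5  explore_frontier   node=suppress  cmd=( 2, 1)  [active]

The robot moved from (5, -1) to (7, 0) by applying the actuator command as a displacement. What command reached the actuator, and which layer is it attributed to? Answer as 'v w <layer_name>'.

2 1 explore_frontier

displacement = (7, 0) − (5, -1) = (2, 1)
L0 recharge: idle → wire = none
L1 cruise: active, inhibitor → wire = none
L2 align_heading: idle → wire stays none
L3 track_target: idle → wire stays none
L4 avoid_obstacle: active, suppressor → wire = (2, 1)
L5 explore_frontier: active, suppressor → wire = (2, 1)
actuator = (2, 1) — from layer 5 (explore_frontier)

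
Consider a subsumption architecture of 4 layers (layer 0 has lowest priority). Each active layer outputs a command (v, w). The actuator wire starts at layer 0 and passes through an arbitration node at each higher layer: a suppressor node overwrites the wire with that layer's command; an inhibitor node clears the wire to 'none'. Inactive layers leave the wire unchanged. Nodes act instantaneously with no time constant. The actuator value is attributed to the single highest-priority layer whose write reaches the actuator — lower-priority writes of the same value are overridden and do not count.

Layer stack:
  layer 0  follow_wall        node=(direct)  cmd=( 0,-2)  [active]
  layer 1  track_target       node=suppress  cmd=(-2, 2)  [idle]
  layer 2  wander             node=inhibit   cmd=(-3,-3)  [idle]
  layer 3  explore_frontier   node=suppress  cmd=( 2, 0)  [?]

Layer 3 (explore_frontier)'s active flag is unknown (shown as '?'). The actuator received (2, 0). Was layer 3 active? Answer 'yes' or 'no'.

If layer 3 is active=yes:
  actuator would be (2, 0)
If layer 3 is active=no:
  actuator would be (0, -2)
Observed (2, 0), so layer 3 was active.

yes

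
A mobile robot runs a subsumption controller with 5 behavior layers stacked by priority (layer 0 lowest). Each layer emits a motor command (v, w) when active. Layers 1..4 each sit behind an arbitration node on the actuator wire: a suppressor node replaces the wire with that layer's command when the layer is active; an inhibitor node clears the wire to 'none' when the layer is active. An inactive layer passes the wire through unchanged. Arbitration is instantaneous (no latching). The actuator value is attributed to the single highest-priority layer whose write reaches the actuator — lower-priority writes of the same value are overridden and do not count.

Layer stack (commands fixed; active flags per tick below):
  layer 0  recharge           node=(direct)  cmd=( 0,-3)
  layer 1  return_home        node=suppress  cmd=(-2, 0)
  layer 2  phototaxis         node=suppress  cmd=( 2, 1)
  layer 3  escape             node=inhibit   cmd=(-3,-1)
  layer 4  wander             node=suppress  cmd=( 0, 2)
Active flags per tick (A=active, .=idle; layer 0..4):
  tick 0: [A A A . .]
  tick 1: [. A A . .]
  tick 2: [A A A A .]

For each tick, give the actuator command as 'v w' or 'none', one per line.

2 1
2 1
none

tick 0:
  L0 recharge: active, feeds wire = (0, -3)
  L1 return_home: active, suppressor → wire = (-2, 0)
  L2 phototaxis: active, suppressor → wire = (2, 1)
  L3 escape: idle → wire stays (2, 1)
  L4 wander: idle → wire stays (2, 1)
  actuator = (2, 1)
tick 1:
  L0 recharge: idle → wire = none
  L1 return_home: active, suppressor → wire = (-2, 0)
  L2 phototaxis: active, suppressor → wire = (2, 1)
  L3 escape: idle → wire stays (2, 1)
  L4 wander: idle → wire stays (2, 1)
  actuator = (2, 1)
tick 2:
  L0 recharge: active, feeds wire = (0, -3)
  L1 return_home: active, suppressor → wire = (-2, 0)
  L2 phototaxis: active, suppressor → wire = (2, 1)
  L3 escape: active, inhibitor → wire = none
  L4 wander: idle → wire stays none
  actuator = none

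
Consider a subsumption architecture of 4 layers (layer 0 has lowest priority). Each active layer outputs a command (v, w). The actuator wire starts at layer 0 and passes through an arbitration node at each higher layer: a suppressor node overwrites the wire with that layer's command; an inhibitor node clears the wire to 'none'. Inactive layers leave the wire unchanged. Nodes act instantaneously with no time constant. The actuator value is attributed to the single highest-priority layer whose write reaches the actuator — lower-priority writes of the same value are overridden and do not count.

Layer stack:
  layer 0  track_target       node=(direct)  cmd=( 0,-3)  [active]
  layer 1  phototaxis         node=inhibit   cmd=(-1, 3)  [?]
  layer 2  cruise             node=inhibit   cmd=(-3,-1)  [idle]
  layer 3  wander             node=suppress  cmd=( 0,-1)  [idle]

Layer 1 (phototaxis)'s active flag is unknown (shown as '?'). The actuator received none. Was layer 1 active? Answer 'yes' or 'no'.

If layer 1 is active=yes:
  actuator would be none
If layer 1 is active=no:
  actuator would be (0, -3)
Observed none, so layer 1 was active.

yes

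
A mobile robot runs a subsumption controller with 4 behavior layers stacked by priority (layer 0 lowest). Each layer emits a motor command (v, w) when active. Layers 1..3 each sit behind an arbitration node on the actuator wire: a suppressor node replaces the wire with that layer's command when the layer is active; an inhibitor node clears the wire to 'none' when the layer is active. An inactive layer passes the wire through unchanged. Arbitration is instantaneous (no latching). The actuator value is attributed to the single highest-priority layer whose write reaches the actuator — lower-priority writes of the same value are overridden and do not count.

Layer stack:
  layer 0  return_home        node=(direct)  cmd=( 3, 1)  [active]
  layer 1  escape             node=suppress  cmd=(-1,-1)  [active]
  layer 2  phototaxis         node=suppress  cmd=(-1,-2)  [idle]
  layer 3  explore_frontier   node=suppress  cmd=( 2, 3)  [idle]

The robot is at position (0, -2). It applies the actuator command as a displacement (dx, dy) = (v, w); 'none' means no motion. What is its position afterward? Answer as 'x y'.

-1 -3

[0] return_home on; wire := (3, 1)
[1] escape on (suppress); wire := (-1, -1)
[2] phototaxis off; pass (-1, -1)
[3] explore_frontier off; pass (-1, -1)
output (-1, -1)
position: (0, -2) + (-1, -1) = (-1, -3)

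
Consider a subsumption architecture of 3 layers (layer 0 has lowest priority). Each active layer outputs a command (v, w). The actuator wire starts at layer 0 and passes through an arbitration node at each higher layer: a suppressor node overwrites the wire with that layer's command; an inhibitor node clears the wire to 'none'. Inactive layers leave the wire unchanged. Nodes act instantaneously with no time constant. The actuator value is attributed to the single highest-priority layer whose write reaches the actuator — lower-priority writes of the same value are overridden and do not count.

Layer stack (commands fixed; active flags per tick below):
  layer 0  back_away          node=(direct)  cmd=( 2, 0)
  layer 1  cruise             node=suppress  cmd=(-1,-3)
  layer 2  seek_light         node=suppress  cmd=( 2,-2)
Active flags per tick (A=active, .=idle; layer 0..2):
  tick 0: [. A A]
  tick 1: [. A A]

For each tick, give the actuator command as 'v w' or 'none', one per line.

2 -2
2 -2

tick 0:
  layer 0 (back_away) idle — none
  layer 1 (cruise) active — suppresses: (-1, -3)
  layer 2 (seek_light) active — suppresses: (2, -2)
  → actuator (2, -2)
tick 1:
  layer 0 (back_away) idle — none
  layer 1 (cruise) active — suppresses: (-1, -3)
  layer 2 (seek_light) active — suppresses: (2, -2)
  → actuator (2, -2)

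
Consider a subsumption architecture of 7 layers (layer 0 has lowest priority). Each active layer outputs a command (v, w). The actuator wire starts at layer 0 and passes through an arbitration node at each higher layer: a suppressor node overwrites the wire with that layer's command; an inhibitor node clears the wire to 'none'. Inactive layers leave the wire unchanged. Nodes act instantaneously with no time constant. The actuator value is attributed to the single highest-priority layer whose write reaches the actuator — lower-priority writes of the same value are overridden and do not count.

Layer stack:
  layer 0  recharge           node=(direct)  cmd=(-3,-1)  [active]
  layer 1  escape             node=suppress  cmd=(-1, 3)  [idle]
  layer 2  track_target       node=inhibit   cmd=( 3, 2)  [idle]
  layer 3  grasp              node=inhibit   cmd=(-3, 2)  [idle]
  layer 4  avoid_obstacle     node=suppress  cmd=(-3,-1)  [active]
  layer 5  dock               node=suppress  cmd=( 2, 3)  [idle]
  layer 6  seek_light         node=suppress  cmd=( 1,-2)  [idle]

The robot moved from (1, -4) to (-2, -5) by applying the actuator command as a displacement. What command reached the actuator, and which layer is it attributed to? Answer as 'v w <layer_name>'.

-3 -1 avoid_obstacle

displacement = (-2, -5) − (1, -4) = (-3, -1)
L0 recharge: active, feeds wire = (-3, -1)
L1 escape: idle → wire stays (-3, -1)
L2 track_target: idle → wire stays (-3, -1)
L3 grasp: idle → wire stays (-3, -1)
L4 avoid_obstacle: active, suppressor → wire = (-3, -1)
L5 dock: idle → wire stays (-3, -1)
L6 seek_light: idle → wire stays (-3, -1)
actuator = (-3, -1) — from layer 4 (avoid_obstacle)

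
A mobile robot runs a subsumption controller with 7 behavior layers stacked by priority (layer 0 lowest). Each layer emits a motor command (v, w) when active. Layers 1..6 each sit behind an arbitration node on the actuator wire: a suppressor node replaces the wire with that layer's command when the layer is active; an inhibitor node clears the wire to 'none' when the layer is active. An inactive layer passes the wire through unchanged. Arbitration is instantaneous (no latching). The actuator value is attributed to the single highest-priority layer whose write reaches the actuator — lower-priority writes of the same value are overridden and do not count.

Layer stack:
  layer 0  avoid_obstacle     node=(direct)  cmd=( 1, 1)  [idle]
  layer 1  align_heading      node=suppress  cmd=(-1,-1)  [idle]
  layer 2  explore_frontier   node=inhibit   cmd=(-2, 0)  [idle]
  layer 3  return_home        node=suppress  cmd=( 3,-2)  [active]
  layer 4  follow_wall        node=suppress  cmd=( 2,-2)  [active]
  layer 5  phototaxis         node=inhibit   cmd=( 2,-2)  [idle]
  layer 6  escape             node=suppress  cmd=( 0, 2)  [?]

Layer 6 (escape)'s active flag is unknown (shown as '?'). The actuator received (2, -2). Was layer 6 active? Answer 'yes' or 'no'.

If layer 6 is active=yes:
  actuator would be (0, 2)
If layer 6 is active=no:
  actuator would be (2, -2)
Observed (2, -2), so layer 6 was idle.

no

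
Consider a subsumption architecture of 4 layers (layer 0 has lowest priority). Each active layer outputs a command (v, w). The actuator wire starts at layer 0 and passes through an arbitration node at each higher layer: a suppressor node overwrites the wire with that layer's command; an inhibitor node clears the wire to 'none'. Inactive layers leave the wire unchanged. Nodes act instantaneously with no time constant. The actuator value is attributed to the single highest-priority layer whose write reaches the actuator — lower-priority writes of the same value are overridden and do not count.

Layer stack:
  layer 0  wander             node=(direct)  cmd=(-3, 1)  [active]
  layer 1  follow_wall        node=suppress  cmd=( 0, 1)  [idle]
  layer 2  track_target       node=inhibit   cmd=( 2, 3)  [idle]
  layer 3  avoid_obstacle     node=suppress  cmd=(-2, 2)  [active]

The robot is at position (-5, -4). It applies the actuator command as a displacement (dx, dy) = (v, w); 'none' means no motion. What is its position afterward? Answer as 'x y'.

-7 -2

L0 wander: active, feeds wire = (-3, 1)
L1 follow_wall: idle → wire stays (-3, 1)
L2 track_target: idle → wire stays (-3, 1)
L3 avoid_obstacle: active, suppressor → wire = (-2, 2)
actuator = (-2, 2)
position: (-5, -4) + (-2, 2) = (-7, -2)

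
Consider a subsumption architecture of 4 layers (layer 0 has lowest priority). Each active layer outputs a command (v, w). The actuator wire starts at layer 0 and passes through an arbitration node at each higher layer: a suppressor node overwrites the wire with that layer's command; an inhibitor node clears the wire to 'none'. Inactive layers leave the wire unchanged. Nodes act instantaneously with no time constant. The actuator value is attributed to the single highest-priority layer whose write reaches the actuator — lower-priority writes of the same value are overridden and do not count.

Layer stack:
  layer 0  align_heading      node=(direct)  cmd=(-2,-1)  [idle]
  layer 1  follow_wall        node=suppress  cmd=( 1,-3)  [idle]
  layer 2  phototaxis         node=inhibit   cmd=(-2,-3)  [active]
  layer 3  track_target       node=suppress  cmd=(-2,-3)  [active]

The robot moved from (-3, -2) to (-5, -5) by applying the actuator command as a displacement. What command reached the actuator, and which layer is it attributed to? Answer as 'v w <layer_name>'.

displacement = (-5, -5) − (-3, -2) = (-2, -3)
layer 0 (align_heading) idle — none
layer 1 (follow_wall) idle — unchanged: none
layer 2 (phototaxis) active — inhibits: none
layer 3 (track_target) active — suppresses: (-2, -3)
→ actuator (-2, -3) — from layer 3 (track_target)

-2 -3 track_target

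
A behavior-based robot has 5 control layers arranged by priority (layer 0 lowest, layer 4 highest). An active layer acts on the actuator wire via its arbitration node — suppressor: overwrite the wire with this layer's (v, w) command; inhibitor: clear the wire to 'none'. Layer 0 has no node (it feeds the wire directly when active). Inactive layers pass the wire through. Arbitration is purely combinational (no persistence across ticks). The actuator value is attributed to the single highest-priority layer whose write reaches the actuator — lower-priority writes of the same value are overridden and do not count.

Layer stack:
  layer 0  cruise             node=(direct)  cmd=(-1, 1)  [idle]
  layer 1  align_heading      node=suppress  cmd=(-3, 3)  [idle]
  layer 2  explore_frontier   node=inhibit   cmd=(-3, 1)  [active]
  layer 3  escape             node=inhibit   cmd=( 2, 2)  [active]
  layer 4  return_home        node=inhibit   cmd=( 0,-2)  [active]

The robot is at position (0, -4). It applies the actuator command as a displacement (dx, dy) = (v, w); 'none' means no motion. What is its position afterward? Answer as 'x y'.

0 -4

layer 0 (cruise) idle — none
layer 1 (align_heading) idle — unchanged: none
layer 2 (explore_frontier) active — inhibits: none
layer 3 (escape) active — inhibits: none
layer 4 (return_home) active — inhibits: none
→ actuator none
position: (0, -4) + none = (0, -4)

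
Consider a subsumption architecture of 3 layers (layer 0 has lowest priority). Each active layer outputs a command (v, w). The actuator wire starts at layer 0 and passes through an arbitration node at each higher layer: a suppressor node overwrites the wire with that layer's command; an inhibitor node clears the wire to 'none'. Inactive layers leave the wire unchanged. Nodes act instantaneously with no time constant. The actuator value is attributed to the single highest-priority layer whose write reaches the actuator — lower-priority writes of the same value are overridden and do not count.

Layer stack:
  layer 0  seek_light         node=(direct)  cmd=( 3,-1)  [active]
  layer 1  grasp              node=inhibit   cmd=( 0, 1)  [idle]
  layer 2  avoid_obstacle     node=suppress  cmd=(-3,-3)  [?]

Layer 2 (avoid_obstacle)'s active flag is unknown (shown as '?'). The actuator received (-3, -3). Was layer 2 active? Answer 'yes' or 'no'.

yes

If layer 2 is active=yes:
  actuator would be (-3, -3)
If layer 2 is active=no:
  actuator would be (3, -1)
Observed (-3, -3), so layer 2 was active.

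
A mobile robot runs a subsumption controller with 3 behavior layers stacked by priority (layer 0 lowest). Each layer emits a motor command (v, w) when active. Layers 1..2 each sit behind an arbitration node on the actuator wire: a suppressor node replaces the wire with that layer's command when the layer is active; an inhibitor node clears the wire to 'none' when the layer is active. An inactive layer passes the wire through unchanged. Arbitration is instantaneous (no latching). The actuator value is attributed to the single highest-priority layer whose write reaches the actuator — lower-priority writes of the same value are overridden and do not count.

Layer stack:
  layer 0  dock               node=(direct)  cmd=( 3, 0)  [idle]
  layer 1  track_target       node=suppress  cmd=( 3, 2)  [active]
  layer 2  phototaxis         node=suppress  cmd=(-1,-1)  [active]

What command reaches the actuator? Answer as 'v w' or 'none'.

[0] dock off; wire := none
[1] track_target on (suppress); wire := (3, 2)
[2] phototaxis on (suppress); wire := (-1, -1)
output (-1, -1)

-1 -1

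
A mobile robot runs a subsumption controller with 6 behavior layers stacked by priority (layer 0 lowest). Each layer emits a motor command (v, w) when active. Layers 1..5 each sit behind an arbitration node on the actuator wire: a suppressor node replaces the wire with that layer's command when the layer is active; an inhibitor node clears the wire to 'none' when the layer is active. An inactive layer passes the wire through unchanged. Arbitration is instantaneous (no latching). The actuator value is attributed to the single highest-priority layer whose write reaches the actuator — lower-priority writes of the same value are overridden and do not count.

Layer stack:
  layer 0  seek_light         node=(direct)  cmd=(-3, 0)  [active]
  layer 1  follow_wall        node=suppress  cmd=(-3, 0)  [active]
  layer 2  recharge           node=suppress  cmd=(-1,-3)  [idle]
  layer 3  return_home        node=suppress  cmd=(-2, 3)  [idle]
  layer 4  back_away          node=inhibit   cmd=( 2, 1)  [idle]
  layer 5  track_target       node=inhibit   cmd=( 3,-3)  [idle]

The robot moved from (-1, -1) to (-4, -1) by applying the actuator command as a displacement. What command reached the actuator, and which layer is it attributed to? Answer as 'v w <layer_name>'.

-3 0 follow_wall

displacement = (-4, -1) − (-1, -1) = (-3, 0)
[0] seek_light on; wire := (-3, 0)
[1] follow_wall on (suppress); wire := (-3, 0)
[2] recharge off; pass (-3, 0)
[3] return_home off; pass (-3, 0)
[4] back_away off; pass (-3, 0)
[5] track_target off; pass (-3, 0)
output (-3, 0) — from layer 1 (follow_wall)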